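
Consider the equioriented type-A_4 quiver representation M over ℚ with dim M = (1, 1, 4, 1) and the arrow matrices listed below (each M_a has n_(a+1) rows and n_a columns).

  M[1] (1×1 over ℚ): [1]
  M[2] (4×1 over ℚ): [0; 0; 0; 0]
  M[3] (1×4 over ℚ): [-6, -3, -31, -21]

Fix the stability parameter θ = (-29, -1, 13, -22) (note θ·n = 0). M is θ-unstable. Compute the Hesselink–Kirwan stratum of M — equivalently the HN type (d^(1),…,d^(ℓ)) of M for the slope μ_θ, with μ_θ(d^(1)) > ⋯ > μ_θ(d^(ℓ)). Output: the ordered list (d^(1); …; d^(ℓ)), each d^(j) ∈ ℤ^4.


Interval decomposition of M: I[1,2], I[3,3]^3, I[3,4].
HN type (ℓ=4): μ^(1)=13; μ^(2)=-1; μ^(3)=-9/2; μ^(4)=-29

((0, 0, 3, 0); (0, 1, 0, 0); (0, 0, 1, 1); (1, 0, 0, 0))


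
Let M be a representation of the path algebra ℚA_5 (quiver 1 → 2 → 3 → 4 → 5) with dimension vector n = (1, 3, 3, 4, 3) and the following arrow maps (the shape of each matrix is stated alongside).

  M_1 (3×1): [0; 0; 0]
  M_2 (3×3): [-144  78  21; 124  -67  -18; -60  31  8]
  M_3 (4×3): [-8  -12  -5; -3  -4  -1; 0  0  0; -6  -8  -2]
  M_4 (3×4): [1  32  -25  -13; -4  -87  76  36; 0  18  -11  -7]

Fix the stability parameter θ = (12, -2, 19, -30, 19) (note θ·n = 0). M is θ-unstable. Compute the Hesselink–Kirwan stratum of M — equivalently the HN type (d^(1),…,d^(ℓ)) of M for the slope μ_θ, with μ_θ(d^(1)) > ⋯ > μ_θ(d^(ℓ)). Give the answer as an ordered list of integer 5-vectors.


Barcode: M ≅ I[1,1], I[2,2], I[2,5]^2, I[3,3], I[4,4], I[4,5]. HN layers by μ_θ (5 steps, strictly decreasing):
  μ^(1)=19; μ^(2)=12; μ^(3)=-2; μ^(4)=-13/3; μ^(5)=-30

((0, 0, 1, 0, 3); (1, 0, 0, 0, 0); (0, 1, 0, 0, 0); (0, 2, 2, 2, 0); (0, 0, 0, 2, 0))


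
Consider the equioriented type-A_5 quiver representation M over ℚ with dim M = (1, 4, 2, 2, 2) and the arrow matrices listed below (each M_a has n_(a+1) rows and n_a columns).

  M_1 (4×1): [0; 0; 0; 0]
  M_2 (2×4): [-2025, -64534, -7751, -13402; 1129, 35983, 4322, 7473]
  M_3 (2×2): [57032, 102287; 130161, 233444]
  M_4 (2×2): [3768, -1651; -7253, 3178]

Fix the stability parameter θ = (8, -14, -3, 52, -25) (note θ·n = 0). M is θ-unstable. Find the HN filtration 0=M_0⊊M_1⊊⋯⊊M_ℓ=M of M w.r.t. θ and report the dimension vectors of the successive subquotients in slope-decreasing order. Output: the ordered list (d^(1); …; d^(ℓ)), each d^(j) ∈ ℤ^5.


Via rank(M_{q-1}∘⋯∘M_p): M ≅ I[1,1], I[2,2]^2, I[2,5]^2.
μ_θ-semistable layers: μ^(1)=27/2; μ^(2)=8; μ^(3)=-3; μ^(4)=-14

((0, 0, 0, 2, 2); (1, 0, 0, 0, 0); (0, 0, 2, 0, 0); (0, 4, 0, 0, 0))


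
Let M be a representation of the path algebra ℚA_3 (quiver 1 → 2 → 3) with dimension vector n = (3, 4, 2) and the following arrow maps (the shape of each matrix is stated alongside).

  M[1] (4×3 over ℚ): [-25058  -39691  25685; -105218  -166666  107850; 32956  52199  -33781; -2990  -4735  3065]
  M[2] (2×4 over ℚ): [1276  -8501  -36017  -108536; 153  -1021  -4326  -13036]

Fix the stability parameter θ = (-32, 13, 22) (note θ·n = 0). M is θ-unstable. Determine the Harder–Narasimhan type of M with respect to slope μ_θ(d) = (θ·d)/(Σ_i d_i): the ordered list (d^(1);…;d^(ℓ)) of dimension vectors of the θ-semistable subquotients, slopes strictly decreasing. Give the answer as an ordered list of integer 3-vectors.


Interval decomposition of M: I[1,1], I[1,3]^2, I[2,2]^2.
HN type (ℓ=3): μ^(1)=22; μ^(2)=13; μ^(3)=-32

((0, 0, 2); (0, 4, 0); (3, 0, 0))


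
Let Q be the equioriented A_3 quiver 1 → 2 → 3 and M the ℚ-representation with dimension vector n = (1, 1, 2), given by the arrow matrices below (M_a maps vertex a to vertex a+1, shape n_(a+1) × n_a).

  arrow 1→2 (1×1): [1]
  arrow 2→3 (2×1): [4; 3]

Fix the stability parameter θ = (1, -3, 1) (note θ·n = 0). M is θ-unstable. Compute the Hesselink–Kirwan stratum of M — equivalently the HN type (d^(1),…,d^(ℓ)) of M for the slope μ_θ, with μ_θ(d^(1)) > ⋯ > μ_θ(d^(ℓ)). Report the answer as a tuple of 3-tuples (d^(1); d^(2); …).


Barcode: M ≅ I[1,3], I[3,3]. HN layers by μ_θ (2 steps, strictly decreasing):
  μ^(1)=1; μ^(2)=-1

((0, 0, 2); (1, 1, 0))


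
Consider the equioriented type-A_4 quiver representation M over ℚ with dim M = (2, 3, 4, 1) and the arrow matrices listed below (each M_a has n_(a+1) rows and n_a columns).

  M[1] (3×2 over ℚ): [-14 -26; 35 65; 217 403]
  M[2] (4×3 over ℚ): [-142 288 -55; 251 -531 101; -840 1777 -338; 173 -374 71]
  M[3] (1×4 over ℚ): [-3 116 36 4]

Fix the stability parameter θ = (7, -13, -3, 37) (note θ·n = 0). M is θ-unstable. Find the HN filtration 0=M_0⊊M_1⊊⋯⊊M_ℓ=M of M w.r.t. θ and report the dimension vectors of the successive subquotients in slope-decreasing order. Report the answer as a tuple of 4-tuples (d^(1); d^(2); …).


Barcode: M ≅ I[1,1], I[1,4], I[2,3]^2, I[3,3]. HN layers by μ_θ (4 steps, strictly decreasing):
  μ^(1)=37; μ^(2)=7; μ^(3)=-3; μ^(4)=-13

((0, 0, 0, 1); (1, 0, 0, 0); (1, 1, 4, 0); (0, 2, 0, 0))


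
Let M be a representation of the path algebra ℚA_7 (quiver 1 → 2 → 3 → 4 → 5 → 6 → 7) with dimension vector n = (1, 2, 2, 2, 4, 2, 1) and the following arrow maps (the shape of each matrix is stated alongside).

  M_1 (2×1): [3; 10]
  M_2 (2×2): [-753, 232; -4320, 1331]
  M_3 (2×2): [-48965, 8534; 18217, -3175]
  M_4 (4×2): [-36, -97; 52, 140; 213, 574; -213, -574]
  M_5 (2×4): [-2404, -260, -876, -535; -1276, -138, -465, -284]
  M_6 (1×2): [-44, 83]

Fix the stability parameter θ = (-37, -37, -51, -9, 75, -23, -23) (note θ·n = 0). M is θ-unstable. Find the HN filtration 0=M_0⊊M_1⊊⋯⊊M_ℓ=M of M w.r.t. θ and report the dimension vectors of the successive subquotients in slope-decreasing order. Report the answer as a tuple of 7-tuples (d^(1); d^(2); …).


Barcode: M ≅ I[1,7], I[2,5], I[5,5], I[5,6]. HN layers by μ_θ (6 steps, strictly decreasing):
  μ^(1)=75; μ^(2)=26; μ^(3)=29/3; μ^(4)=-9; μ^(5)=-125/3; μ^(6)=-44

((0, 0, 0, 0, 2, 0, 0); (0, 0, 0, 0, 1, 1, 0); (0, 0, 0, 0, 1, 1, 1); (0, 0, 0, 2, 0, 0, 0); (1, 1, 1, 0, 0, 0, 0); (0, 1, 1, 0, 0, 0, 0))


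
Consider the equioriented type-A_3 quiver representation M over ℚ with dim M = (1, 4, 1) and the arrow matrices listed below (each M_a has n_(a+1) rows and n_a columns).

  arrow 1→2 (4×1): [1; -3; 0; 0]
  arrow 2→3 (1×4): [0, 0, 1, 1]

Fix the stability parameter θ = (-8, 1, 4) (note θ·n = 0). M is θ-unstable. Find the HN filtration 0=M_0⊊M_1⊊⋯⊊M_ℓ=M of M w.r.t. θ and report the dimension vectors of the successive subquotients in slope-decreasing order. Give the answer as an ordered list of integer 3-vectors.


Via rank(M_{q-1}∘⋯∘M_p): M ≅ I[1,2], I[2,2]^2, I[2,3].
μ_θ-semistable layers: μ^(1)=4; μ^(2)=1; μ^(3)=-8

((0, 0, 1); (0, 4, 0); (1, 0, 0))


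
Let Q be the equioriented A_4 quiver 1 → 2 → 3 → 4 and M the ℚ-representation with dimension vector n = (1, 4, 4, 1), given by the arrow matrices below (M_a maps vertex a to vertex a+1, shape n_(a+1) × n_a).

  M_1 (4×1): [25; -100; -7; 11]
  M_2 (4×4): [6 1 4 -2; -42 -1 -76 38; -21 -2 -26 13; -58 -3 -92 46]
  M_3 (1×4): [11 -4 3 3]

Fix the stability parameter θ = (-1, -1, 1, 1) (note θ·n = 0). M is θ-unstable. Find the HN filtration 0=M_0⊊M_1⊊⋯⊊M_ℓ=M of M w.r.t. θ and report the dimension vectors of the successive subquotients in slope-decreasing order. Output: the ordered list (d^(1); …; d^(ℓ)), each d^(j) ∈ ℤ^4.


Barcode: M ≅ I[1,2], I[2,2], I[2,3], I[2,4], I[3,3]^2. HN layers by μ_θ (2 steps, strictly decreasing):
  μ^(1)=1; μ^(2)=-1

((0, 0, 4, 1); (1, 4, 0, 0))


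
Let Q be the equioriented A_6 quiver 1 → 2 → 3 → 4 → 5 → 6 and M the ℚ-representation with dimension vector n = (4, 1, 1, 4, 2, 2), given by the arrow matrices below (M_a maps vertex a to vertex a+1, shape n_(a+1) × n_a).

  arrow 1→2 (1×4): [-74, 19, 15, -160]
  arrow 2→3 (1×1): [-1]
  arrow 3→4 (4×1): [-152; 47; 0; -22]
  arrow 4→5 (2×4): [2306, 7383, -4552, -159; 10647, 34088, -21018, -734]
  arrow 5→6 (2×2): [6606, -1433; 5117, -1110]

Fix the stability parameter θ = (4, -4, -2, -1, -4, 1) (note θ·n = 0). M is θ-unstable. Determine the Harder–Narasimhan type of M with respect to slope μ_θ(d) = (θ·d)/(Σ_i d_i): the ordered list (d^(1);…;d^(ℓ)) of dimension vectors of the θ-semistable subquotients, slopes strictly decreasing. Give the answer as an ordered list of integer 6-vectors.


Barcode: M ≅ I[1,1]^3, I[1,6], I[4,4]^2, I[4,6]. HN layers by μ_θ (5 steps, strictly decreasing):
  μ^(1)=4; μ^(2)=1; μ^(3)=-1; μ^(4)=-7/5; μ^(5)=-5/2

((3, 0, 0, 0, 0, 0); (0, 0, 0, 0, 0, 2); (0, 0, 0, 2, 0, 0); (1, 1, 1, 1, 1, 0); (0, 0, 0, 1, 1, 0))


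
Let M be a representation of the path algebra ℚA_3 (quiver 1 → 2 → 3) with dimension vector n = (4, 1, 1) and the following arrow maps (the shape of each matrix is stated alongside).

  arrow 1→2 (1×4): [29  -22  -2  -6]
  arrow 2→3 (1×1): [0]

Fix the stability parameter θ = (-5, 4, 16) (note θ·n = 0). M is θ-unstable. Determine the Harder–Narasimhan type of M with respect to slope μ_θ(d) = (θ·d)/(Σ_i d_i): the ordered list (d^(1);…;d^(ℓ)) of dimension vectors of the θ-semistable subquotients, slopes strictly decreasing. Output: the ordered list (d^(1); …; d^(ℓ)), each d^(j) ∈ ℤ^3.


Barcode: M ≅ I[1,1]^3, I[1,2], I[3,3]. HN layers by μ_θ (3 steps, strictly decreasing):
  μ^(1)=16; μ^(2)=4; μ^(3)=-5

((0, 0, 1); (0, 1, 0); (4, 0, 0))


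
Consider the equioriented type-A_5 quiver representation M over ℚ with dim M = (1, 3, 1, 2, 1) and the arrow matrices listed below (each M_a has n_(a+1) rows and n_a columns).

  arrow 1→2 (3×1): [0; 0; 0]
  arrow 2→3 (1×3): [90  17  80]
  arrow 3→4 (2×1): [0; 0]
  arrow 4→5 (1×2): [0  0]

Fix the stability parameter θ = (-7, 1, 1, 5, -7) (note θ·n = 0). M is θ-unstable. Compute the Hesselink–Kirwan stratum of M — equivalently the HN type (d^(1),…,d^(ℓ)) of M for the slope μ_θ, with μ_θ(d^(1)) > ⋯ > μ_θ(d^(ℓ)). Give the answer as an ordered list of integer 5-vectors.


Barcode: M ≅ I[1,1], I[2,2]^2, I[2,3], I[4,4]^2, I[5,5]. HN layers by μ_θ (3 steps, strictly decreasing):
  μ^(1)=5; μ^(2)=1; μ^(3)=-7

((0, 0, 0, 2, 0); (0, 3, 1, 0, 0); (1, 0, 0, 0, 1))


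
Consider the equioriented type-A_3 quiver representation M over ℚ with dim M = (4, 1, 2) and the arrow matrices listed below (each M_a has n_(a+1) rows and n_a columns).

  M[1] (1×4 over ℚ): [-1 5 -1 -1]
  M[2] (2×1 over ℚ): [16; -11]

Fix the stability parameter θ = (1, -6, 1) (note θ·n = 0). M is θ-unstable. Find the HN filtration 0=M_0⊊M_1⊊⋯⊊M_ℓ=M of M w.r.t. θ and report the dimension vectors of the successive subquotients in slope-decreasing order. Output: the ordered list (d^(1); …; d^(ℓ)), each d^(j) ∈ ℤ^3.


Barcode: M ≅ I[1,1]^3, I[1,3], I[3,3]. HN layers by μ_θ (2 steps, strictly decreasing):
  μ^(1)=1; μ^(2)=-5/2

((3, 0, 2); (1, 1, 0))


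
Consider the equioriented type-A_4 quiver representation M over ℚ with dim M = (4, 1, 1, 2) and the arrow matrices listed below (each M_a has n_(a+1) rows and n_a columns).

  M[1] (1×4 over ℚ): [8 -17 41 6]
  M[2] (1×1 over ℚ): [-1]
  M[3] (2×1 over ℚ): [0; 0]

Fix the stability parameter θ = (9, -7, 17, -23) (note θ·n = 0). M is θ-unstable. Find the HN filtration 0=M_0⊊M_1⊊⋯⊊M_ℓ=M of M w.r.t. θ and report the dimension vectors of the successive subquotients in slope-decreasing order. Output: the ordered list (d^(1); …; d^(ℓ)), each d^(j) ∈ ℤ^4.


Via rank(M_{q-1}∘⋯∘M_p): M ≅ I[1,1]^3, I[1,3], I[4,4]^2.
μ_θ-semistable layers: μ^(1)=17; μ^(2)=9; μ^(3)=1; μ^(4)=-23

((0, 0, 1, 0); (3, 0, 0, 0); (1, 1, 0, 0); (0, 0, 0, 2))


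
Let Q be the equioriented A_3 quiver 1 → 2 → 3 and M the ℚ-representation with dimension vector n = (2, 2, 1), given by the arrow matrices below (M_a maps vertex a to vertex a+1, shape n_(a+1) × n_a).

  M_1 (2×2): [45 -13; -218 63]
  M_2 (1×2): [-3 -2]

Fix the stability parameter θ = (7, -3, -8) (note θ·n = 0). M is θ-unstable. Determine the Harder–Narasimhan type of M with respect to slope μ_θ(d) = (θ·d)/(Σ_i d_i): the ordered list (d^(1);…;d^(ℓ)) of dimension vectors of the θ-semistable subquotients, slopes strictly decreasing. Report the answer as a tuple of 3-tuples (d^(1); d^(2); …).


Interval decomposition of M: I[1,2], I[1,3].
HN type (ℓ=2): μ^(1)=2; μ^(2)=-4/3

((1, 1, 0); (1, 1, 1))


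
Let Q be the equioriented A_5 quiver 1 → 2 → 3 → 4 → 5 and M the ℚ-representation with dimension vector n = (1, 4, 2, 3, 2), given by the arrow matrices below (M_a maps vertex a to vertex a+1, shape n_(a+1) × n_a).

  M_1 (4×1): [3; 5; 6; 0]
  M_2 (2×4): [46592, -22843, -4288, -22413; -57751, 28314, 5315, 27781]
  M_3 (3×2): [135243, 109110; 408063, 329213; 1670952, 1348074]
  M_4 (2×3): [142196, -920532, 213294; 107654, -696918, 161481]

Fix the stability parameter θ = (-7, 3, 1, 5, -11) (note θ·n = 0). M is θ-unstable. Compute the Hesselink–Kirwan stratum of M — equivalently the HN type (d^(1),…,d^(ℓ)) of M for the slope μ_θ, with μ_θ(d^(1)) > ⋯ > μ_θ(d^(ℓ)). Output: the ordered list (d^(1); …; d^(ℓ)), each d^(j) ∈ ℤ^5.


Via rank(M_{q-1}∘⋯∘M_p): M ≅ I[1,4], I[2,2]^2, I[2,4], I[4,5], I[5,5].
μ_θ-semistable layers: μ^(1)=5; μ^(2)=3; μ^(3)=2; μ^(4)=-3; μ^(5)=-7; μ^(6)=-11

((0, 0, 0, 2, 0); (0, 2, 0, 0, 0); (0, 2, 2, 0, 0); (0, 0, 0, 1, 1); (1, 0, 0, 0, 0); (0, 0, 0, 0, 1))


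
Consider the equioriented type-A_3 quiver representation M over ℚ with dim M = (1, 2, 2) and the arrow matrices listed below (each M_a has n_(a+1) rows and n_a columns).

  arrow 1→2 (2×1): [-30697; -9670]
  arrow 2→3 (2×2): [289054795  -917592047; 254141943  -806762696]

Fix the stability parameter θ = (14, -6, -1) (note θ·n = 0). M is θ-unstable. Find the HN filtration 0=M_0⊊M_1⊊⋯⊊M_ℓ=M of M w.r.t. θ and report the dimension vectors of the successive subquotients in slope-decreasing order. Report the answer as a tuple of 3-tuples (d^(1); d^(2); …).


Barcode: M ≅ I[1,3], I[2,3]. HN layers by μ_θ (3 steps, strictly decreasing):
  μ^(1)=7/3; μ^(2)=-1; μ^(3)=-6

((1, 1, 1); (0, 0, 1); (0, 1, 0))


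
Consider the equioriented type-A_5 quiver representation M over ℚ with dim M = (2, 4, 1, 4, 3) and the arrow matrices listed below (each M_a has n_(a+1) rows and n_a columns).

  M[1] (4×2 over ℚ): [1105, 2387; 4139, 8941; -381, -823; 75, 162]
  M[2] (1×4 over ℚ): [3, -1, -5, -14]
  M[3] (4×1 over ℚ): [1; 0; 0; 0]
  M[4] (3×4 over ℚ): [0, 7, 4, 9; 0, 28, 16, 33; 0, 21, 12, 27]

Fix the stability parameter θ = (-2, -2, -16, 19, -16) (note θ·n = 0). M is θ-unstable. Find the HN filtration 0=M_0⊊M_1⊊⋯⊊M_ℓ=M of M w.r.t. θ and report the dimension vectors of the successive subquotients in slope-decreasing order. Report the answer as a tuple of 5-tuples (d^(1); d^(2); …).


Via rank(M_{q-1}∘⋯∘M_p): M ≅ I[1,2], I[1,4], I[2,2]^2, I[4,4], I[4,5]^2, I[5,5].
μ_θ-semistable layers: μ^(1)=19; μ^(2)=3/2; μ^(3)=-2; μ^(4)=-20/3; μ^(5)=-16

((0, 0, 0, 2, 0); (0, 0, 0, 2, 2); (1, 3, 0, 0, 0); (1, 1, 1, 0, 0); (0, 0, 0, 0, 1))


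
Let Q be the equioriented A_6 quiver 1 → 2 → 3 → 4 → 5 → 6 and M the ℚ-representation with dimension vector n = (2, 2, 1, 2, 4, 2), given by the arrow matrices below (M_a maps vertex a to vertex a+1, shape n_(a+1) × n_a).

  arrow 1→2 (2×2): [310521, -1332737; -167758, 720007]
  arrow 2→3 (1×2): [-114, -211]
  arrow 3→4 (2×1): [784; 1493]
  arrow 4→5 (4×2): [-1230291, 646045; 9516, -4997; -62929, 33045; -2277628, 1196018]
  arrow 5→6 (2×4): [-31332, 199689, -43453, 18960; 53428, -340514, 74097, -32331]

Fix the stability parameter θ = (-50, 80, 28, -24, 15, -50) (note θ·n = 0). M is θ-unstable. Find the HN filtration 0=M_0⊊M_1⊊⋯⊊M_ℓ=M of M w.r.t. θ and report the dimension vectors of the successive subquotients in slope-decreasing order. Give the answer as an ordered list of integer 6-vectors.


Interval decomposition of M: I[1,2], I[1,6], I[4,6], I[5,5]^2.
HN type (ℓ=6): μ^(1)=80; μ^(2)=15; μ^(3)=49/5; μ^(4)=-35/2; μ^(5)=-24; μ^(6)=-50

((0, 1, 0, 0, 0, 0); (0, 0, 0, 0, 2, 0); (0, 1, 1, 1, 1, 1); (0, 0, 0, 0, 1, 1); (0, 0, 0, 1, 0, 0); (2, 0, 0, 0, 0, 0))


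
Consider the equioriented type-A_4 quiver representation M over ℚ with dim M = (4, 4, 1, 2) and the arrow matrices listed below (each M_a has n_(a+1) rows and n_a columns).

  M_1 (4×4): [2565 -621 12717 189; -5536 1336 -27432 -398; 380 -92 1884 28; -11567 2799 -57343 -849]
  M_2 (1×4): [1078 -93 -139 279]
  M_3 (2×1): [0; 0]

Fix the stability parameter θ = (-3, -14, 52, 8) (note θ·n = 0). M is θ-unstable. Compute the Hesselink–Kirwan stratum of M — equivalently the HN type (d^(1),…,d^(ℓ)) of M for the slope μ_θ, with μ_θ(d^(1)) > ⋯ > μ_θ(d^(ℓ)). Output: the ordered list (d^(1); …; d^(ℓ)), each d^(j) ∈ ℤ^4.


Interval decomposition of M: I[1,1]^2, I[1,2], I[1,3], I[2,2]^2, I[4,4]^2.
HN type (ℓ=5): μ^(1)=52; μ^(2)=8; μ^(3)=-3; μ^(4)=-17/2; μ^(5)=-14

((0, 0, 1, 0); (0, 0, 0, 2); (2, 0, 0, 0); (2, 2, 0, 0); (0, 2, 0, 0))


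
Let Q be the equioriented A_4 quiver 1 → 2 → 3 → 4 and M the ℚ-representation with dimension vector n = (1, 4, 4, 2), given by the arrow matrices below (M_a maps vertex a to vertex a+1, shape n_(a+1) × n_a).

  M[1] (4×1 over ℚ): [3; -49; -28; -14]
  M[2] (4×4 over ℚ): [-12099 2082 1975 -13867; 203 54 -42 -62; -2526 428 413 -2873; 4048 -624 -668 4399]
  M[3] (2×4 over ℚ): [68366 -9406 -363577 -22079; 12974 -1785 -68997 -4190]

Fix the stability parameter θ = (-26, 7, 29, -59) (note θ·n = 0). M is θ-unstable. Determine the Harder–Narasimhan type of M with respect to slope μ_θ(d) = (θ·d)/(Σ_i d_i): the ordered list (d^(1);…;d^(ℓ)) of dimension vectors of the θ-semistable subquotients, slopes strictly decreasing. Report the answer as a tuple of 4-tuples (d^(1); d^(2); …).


Barcode: M ≅ I[1,4], I[2,2], I[2,3], I[2,4], I[3,3]. HN layers by μ_θ (4 steps, strictly decreasing):
  μ^(1)=29; μ^(2)=7; μ^(3)=-23/3; μ^(4)=-26

((0, 0, 2, 0); (0, 2, 0, 0); (0, 2, 2, 2); (1, 0, 0, 0))


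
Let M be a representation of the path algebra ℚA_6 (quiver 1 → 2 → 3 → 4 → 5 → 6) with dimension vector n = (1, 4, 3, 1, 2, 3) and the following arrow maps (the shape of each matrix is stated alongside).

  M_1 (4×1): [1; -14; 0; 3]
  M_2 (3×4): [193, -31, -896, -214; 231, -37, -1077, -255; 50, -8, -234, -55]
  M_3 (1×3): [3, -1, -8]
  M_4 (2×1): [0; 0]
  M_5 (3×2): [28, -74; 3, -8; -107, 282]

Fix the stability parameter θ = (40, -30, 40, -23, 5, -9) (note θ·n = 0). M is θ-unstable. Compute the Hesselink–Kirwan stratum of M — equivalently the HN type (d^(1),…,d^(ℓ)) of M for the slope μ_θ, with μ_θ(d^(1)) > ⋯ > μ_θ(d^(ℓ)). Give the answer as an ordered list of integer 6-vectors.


Via rank(M_{q-1}∘⋯∘M_p): M ≅ I[1,4], I[2,2], I[2,3]^2, I[5,6]^2, I[6,6].
μ_θ-semistable layers: μ^(1)=40; μ^(2)=17/2; μ^(3)=5; μ^(4)=-2; μ^(5)=-9; μ^(6)=-30

((0, 0, 2, 0, 0, 0); (0, 0, 1, 1, 0, 0); (1, 1, 0, 0, 0, 0); (0, 0, 0, 0, 2, 2); (0, 0, 0, 0, 0, 1); (0, 3, 0, 0, 0, 0))


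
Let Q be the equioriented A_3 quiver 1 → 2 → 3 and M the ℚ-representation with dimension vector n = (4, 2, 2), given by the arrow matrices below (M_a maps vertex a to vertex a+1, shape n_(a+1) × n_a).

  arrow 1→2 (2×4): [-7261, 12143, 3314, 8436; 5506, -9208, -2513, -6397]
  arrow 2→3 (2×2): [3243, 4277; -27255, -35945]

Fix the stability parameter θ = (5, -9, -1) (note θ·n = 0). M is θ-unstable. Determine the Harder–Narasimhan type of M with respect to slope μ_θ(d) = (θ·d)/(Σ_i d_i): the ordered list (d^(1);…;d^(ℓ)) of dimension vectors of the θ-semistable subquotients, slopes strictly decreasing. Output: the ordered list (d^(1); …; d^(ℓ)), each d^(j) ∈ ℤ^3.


Interval decomposition of M: I[1,1]^2, I[1,2], I[1,3], I[3,3].
HN type (ℓ=3): μ^(1)=5; μ^(2)=-1; μ^(3)=-2

((2, 0, 0); (0, 0, 2); (2, 2, 0))


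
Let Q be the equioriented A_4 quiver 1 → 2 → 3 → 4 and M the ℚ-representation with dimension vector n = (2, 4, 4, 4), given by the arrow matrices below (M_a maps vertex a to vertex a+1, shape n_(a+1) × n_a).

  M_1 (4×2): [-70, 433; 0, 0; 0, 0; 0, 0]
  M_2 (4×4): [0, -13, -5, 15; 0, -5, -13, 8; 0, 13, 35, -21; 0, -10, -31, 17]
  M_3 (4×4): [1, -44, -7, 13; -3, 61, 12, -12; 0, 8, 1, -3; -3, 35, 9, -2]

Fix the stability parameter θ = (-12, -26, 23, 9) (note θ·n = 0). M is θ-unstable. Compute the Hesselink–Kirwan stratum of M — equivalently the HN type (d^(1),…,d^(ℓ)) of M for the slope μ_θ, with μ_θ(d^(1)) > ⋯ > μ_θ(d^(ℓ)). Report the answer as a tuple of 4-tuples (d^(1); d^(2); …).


Barcode: M ≅ I[1,1], I[1,2], I[2,4]^3, I[3,4]. HN layers by μ_θ (4 steps, strictly decreasing):
  μ^(1)=16; μ^(2)=-12; μ^(3)=-19; μ^(4)=-26

((0, 0, 4, 4); (1, 0, 0, 0); (1, 1, 0, 0); (0, 3, 0, 0))


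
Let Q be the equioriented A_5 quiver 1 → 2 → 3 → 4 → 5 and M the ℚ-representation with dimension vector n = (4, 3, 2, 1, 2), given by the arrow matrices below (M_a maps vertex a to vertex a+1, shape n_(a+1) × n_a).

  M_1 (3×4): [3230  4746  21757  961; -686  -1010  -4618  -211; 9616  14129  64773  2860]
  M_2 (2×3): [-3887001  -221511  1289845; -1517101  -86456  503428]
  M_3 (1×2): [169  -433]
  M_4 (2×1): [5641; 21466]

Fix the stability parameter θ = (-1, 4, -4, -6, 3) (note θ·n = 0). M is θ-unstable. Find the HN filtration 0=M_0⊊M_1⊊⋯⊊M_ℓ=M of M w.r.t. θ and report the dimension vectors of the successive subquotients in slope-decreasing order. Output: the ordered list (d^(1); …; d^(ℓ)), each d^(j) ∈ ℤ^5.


Via rank(M_{q-1}∘⋯∘M_p): M ≅ I[1,1], I[1,2], I[1,3], I[1,5], I[5,5].
μ_θ-semistable layers: μ^(1)=4; μ^(2)=3; μ^(3)=0; μ^(4)=-1; μ^(5)=-7/4

((0, 1, 0, 0, 0); (0, 0, 0, 0, 2); (0, 1, 1, 0, 0); (3, 0, 0, 0, 0); (1, 1, 1, 1, 0))


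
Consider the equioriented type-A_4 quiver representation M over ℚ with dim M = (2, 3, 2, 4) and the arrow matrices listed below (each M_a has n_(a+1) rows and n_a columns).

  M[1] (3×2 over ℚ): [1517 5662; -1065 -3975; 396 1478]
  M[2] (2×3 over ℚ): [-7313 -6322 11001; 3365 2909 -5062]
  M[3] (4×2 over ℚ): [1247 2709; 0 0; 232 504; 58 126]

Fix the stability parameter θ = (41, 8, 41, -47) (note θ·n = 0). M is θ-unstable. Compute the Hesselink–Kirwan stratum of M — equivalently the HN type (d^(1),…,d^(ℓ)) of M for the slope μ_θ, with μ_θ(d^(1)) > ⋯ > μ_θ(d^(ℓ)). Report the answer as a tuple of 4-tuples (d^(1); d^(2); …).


Interval decomposition of M: I[1,3], I[1,4], I[2,2], I[4,4]^3.
HN type (ℓ=5): μ^(1)=41; μ^(2)=49/2; μ^(3)=43/4; μ^(4)=8; μ^(5)=-47

((0, 0, 1, 0); (1, 1, 0, 0); (1, 1, 1, 1); (0, 1, 0, 0); (0, 0, 0, 3))


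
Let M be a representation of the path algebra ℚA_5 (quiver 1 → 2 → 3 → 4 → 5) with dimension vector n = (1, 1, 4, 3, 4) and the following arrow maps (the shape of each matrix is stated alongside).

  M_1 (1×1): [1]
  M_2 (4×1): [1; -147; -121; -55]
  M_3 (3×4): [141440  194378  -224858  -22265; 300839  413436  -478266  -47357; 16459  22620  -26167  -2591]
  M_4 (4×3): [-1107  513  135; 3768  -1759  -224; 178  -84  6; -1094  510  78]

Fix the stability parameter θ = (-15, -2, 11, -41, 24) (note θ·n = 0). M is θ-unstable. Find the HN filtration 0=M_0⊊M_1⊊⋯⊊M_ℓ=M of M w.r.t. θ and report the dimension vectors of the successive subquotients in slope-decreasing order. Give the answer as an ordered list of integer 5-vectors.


Via rank(M_{q-1}∘⋯∘M_p): M ≅ I[1,4], I[3,3], I[3,5]^2, I[5,5]^2.
μ_θ-semistable layers: μ^(1)=24; μ^(2)=11; μ^(3)=-32/3; μ^(4)=-15

((0, 0, 0, 0, 4); (0, 0, 1, 0, 0); (0, 1, 1, 1, 0); (1, 0, 2, 2, 0))


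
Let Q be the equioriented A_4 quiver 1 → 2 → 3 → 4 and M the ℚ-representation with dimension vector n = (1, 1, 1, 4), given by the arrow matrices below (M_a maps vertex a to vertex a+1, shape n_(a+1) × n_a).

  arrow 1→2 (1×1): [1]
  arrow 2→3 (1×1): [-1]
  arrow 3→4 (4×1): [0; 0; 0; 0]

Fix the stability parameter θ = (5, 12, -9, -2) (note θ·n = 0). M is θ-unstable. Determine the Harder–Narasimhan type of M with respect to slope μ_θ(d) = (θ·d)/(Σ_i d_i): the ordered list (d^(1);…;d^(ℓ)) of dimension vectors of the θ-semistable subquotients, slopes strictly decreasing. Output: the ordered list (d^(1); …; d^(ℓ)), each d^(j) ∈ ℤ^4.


Barcode: M ≅ I[1,3], I[4,4]^4. HN layers by μ_θ (2 steps, strictly decreasing):
  μ^(1)=8/3; μ^(2)=-2

((1, 1, 1, 0); (0, 0, 0, 4))


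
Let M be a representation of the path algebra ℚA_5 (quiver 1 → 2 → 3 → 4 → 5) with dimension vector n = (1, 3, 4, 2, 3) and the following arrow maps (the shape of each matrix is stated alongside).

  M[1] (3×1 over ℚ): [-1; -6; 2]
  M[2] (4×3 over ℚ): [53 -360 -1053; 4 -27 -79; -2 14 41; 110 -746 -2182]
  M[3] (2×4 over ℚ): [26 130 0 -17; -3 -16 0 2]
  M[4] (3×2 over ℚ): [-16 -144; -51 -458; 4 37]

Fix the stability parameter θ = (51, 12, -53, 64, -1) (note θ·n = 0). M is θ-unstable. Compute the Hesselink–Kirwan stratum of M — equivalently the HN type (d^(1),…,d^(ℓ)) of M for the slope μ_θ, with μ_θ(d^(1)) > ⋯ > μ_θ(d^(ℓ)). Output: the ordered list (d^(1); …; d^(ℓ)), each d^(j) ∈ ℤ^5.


Interval decomposition of M: I[1,5], I[2,3], I[2,5], I[3,3], I[5,5].
HN type (ℓ=5): μ^(1)=63/2; μ^(2)=10/3; μ^(3)=-1; μ^(4)=-41/2; μ^(5)=-53

((0, 0, 0, 2, 2); (1, 1, 1, 0, 0); (0, 0, 0, 0, 1); (0, 2, 2, 0, 0); (0, 0, 1, 0, 0))


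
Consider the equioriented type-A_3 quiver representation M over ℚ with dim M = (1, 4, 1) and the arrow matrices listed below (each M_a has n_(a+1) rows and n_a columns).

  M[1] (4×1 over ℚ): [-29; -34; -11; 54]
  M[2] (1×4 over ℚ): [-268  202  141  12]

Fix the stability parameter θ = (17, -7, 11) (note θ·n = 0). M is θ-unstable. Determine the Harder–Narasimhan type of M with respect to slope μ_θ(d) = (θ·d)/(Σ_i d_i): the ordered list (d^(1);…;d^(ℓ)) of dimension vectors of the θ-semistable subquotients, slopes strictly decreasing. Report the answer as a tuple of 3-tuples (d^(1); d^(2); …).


Interval decomposition of M: I[1,3], I[2,2]^3.
HN type (ℓ=3): μ^(1)=11; μ^(2)=5; μ^(3)=-7

((0, 0, 1); (1, 1, 0); (0, 3, 0))


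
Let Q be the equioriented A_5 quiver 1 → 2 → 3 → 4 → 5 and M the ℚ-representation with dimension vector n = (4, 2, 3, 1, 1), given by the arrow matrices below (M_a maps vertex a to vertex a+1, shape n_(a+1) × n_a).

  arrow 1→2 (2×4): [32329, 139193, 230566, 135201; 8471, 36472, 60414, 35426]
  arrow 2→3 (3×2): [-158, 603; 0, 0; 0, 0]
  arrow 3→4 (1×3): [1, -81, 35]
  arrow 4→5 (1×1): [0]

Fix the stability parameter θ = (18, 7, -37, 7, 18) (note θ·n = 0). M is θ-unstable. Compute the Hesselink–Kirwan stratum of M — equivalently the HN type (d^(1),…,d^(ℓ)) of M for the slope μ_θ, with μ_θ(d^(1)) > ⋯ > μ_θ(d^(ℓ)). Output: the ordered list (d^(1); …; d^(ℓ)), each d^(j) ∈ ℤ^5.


Barcode: M ≅ I[1,1]^2, I[1,2], I[1,4], I[3,3]^2, I[5,5]. HN layers by μ_θ (5 steps, strictly decreasing):
  μ^(1)=18; μ^(2)=25/2; μ^(3)=7; μ^(4)=-4; μ^(5)=-37

((2, 0, 0, 0, 1); (1, 1, 0, 0, 0); (0, 0, 0, 1, 0); (1, 1, 1, 0, 0); (0, 0, 2, 0, 0))


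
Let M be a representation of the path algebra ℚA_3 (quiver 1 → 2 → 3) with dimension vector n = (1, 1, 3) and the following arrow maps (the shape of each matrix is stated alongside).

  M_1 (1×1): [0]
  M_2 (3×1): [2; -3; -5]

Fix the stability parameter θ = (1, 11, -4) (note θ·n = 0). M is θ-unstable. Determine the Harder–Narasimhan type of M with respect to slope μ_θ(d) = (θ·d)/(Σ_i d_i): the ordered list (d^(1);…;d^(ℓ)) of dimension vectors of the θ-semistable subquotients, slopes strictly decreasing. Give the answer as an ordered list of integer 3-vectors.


Via rank(M_{q-1}∘⋯∘M_p): M ≅ I[1,1], I[2,3], I[3,3]^2.
μ_θ-semistable layers: μ^(1)=7/2; μ^(2)=1; μ^(3)=-4

((0, 1, 1); (1, 0, 0); (0, 0, 2))


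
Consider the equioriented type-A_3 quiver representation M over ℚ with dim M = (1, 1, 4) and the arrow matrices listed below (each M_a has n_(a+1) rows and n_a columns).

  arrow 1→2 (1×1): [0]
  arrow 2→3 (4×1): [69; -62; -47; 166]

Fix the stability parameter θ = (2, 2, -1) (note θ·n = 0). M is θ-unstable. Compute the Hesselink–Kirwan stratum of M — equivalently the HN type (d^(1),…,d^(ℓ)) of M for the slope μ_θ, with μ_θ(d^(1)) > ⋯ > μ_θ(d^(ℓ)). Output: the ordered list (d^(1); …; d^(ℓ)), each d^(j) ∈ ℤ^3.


Interval decomposition of M: I[1,1], I[2,3], I[3,3]^3.
HN type (ℓ=3): μ^(1)=2; μ^(2)=1/2; μ^(3)=-1

((1, 0, 0); (0, 1, 1); (0, 0, 3))


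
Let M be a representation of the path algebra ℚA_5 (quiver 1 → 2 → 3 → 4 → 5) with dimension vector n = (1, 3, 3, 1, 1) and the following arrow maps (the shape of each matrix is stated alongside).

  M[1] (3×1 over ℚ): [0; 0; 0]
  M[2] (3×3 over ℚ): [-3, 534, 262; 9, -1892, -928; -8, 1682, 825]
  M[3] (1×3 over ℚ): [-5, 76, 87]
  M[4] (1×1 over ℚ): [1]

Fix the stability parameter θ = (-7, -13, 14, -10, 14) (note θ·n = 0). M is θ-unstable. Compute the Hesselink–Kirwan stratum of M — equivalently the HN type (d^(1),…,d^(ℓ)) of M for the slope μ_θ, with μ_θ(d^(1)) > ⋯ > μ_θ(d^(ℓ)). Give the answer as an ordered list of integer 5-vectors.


Barcode: M ≅ I[1,1], I[2,3]^2, I[2,5]. HN layers by μ_θ (4 steps, strictly decreasing):
  μ^(1)=14; μ^(2)=2; μ^(3)=-7; μ^(4)=-13

((0, 0, 2, 0, 1); (0, 0, 1, 1, 0); (1, 0, 0, 0, 0); (0, 3, 0, 0, 0))


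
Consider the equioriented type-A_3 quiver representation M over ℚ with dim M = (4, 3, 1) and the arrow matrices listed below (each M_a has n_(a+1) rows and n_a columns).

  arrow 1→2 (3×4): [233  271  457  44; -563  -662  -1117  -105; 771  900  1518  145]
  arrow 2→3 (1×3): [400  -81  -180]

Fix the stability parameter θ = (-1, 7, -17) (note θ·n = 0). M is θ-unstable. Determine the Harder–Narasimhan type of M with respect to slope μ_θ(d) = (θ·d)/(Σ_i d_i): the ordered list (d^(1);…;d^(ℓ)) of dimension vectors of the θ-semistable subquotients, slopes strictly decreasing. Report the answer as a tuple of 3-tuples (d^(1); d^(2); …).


Interval decomposition of M: I[1,1], I[1,2]^2, I[1,3].
HN type (ℓ=3): μ^(1)=7; μ^(2)=-1; μ^(3)=-11/3

((0, 2, 0); (3, 0, 0); (1, 1, 1))


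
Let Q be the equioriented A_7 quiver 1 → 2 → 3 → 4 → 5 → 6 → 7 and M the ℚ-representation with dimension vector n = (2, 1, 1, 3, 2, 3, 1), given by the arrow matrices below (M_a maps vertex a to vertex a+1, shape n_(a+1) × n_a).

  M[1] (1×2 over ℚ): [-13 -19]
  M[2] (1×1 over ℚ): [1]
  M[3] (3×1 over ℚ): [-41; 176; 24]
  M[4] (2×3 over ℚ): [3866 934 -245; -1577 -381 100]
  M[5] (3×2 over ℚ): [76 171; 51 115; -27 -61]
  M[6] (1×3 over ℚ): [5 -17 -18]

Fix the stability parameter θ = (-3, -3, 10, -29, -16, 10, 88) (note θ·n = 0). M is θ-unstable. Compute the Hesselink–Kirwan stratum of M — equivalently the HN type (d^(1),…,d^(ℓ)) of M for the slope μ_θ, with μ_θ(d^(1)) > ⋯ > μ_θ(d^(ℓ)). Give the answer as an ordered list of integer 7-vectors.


Barcode: M ≅ I[1,1], I[1,6], I[4,4], I[4,7], I[6,6]. HN layers by μ_θ (6 steps, strictly decreasing):
  μ^(1)=88; μ^(2)=10; μ^(3)=-3; μ^(4)=-41/5; μ^(5)=-16; μ^(6)=-29

((0, 0, 0, 0, 0, 0, 1); (0, 0, 0, 0, 0, 3, 0); (1, 0, 0, 0, 0, 0, 0); (1, 1, 1, 1, 1, 0, 0); (0, 0, 0, 0, 1, 0, 0); (0, 0, 0, 2, 0, 0, 0))


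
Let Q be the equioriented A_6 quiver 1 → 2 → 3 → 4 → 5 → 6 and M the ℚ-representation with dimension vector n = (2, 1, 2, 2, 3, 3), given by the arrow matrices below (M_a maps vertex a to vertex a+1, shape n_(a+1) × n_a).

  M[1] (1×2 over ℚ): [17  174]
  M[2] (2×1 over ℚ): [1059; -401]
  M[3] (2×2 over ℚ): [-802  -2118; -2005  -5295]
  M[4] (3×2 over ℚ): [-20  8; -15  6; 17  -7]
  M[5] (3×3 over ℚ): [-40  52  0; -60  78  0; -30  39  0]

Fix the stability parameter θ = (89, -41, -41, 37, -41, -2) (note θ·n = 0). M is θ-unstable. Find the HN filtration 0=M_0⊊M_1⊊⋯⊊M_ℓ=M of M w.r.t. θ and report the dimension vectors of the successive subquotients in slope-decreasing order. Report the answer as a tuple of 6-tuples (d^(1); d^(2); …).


Barcode: M ≅ I[1,1], I[1,3], I[3,5], I[4,6], I[5,5], I[6,6]^2. HN layers by μ_θ (4 steps, strictly decreasing):
  μ^(1)=89; μ^(2)=7/3; μ^(3)=-2; μ^(4)=-41

((1, 0, 0, 0, 0, 0); (1, 1, 1, 0, 0, 0); (0, 0, 0, 2, 2, 3); (0, 0, 1, 0, 1, 0))


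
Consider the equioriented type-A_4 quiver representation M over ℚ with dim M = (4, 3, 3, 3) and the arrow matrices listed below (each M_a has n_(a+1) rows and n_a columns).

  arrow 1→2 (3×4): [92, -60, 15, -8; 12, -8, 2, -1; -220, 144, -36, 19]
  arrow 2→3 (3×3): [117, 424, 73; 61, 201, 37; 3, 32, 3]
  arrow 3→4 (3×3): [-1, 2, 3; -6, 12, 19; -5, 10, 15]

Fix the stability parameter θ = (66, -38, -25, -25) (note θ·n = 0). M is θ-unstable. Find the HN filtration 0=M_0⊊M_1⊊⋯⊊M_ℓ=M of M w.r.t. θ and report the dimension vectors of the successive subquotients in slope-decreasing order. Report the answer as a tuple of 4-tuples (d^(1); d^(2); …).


Barcode: M ≅ I[1,1]^2, I[1,4]^2, I[2,3], I[4,4]. HN layers by μ_θ (4 steps, strictly decreasing):
  μ^(1)=66; μ^(2)=-11/2; μ^(3)=-25; μ^(4)=-38

((2, 0, 0, 0); (2, 2, 2, 2); (0, 0, 1, 1); (0, 1, 0, 0))


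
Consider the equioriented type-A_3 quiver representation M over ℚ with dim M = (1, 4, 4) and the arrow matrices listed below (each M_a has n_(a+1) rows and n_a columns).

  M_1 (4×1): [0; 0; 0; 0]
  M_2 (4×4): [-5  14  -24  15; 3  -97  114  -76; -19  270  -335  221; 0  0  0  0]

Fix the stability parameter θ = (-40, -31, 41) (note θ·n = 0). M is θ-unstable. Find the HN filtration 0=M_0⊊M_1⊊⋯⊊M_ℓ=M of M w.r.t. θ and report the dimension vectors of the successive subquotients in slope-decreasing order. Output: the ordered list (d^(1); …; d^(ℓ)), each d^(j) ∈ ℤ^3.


Barcode: M ≅ I[1,1], I[2,2], I[2,3]^3, I[3,3]. HN layers by μ_θ (3 steps, strictly decreasing):
  μ^(1)=41; μ^(2)=-31; μ^(3)=-40

((0, 0, 4); (0, 4, 0); (1, 0, 0))


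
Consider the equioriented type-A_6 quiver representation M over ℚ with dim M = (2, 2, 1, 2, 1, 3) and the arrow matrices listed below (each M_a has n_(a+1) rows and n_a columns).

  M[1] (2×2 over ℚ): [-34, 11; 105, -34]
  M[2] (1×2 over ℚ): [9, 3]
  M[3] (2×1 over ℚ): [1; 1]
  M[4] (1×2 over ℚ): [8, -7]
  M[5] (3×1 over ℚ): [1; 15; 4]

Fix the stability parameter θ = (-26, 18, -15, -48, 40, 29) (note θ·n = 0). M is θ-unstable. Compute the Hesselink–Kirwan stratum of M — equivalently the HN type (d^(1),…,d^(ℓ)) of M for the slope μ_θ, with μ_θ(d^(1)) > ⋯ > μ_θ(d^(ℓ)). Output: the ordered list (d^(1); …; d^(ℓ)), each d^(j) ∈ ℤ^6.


Interval decomposition of M: I[1,2], I[1,6], I[4,4], I[6,6]^2.
HN type (ℓ=6): μ^(1)=69/2; μ^(2)=29; μ^(3)=18; μ^(4)=-15; μ^(5)=-26; μ^(6)=-48

((0, 0, 0, 0, 1, 1); (0, 0, 0, 0, 0, 2); (0, 1, 0, 0, 0, 0); (0, 1, 1, 1, 0, 0); (2, 0, 0, 0, 0, 0); (0, 0, 0, 1, 0, 0))


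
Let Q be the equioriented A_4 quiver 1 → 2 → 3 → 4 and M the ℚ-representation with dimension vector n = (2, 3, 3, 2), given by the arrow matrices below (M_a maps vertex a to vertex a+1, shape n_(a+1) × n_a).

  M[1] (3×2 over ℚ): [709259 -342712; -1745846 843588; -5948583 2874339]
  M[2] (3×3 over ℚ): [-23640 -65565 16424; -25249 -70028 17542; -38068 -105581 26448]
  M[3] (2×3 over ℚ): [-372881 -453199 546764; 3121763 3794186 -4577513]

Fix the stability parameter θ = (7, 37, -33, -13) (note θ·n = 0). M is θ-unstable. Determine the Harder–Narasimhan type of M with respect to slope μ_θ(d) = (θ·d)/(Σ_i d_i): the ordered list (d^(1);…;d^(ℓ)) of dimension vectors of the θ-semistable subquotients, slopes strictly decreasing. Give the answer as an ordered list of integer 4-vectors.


Via rank(M_{q-1}∘⋯∘M_p): M ≅ I[1,2], I[1,4], I[2,3], I[3,4].
μ_θ-semistable layers: μ^(1)=37; μ^(2)=7; μ^(3)=2; μ^(4)=-1/2; μ^(5)=-13; μ^(6)=-33

((0, 1, 0, 0); (1, 0, 0, 0); (0, 1, 1, 0); (1, 1, 1, 1); (0, 0, 0, 1); (0, 0, 1, 0))


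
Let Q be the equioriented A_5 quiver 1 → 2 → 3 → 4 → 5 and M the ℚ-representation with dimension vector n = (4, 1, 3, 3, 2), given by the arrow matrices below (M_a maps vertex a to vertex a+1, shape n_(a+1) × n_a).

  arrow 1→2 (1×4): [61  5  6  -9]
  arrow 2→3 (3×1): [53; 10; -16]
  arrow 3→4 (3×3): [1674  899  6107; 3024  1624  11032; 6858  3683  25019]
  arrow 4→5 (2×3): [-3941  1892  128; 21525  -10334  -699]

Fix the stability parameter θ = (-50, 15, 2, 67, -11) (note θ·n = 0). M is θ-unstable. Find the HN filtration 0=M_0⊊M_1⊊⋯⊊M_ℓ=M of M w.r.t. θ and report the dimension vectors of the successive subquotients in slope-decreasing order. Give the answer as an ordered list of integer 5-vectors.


Interval decomposition of M: I[1,1]^3, I[1,3], I[3,3], I[3,5], I[4,4], I[4,5].
HN type (ℓ=5): μ^(1)=67; μ^(2)=28; μ^(3)=17/2; μ^(4)=2; μ^(5)=-50

((0, 0, 0, 1, 0); (0, 0, 0, 2, 2); (0, 1, 1, 0, 0); (0, 0, 2, 0, 0); (4, 0, 0, 0, 0))


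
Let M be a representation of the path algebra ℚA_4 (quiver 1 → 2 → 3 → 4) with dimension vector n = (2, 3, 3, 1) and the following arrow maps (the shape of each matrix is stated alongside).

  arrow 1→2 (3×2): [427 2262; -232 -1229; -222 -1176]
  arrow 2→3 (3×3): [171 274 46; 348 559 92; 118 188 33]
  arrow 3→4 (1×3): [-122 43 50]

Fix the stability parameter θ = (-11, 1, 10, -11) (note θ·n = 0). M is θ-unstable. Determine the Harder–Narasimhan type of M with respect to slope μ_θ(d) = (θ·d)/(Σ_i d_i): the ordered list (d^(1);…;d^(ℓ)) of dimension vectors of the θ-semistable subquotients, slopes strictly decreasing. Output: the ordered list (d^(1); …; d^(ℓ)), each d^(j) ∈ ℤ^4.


Barcode: M ≅ I[1,3], I[1,4], I[2,3]. HN layers by μ_θ (4 steps, strictly decreasing):
  μ^(1)=10; μ^(2)=1; μ^(3)=0; μ^(4)=-11

((0, 0, 2, 0); (0, 2, 0, 0); (0, 1, 1, 1); (2, 0, 0, 0))


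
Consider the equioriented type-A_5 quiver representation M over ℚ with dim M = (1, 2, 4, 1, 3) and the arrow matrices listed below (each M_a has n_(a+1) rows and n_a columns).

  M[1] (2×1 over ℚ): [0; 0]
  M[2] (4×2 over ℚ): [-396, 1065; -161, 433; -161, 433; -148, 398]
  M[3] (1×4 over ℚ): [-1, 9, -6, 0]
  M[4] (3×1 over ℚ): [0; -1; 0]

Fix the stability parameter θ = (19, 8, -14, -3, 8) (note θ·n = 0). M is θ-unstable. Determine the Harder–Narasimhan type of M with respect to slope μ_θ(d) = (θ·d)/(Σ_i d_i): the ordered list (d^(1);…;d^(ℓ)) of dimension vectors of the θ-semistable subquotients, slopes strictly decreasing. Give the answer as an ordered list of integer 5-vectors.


Interval decomposition of M: I[1,1], I[2,3], I[2,5], I[3,3]^2, I[5,5]^2.
HN type (ℓ=4): μ^(1)=19; μ^(2)=8; μ^(3)=-3; μ^(4)=-14

((1, 0, 0, 0, 0); (0, 0, 0, 0, 3); (0, 2, 2, 1, 0); (0, 0, 2, 0, 0))


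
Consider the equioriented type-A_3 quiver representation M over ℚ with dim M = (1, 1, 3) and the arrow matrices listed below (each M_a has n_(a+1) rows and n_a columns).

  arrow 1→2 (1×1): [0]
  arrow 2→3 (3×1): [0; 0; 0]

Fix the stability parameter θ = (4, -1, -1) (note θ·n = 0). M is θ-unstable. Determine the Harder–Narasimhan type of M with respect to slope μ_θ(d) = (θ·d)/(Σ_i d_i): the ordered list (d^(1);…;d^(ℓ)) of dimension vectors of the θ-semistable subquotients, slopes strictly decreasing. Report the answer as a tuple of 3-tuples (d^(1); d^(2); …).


Barcode: M ≅ I[1,1], I[2,2], I[3,3]^3. HN layers by μ_θ (2 steps, strictly decreasing):
  μ^(1)=4; μ^(2)=-1

((1, 0, 0); (0, 1, 3))
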